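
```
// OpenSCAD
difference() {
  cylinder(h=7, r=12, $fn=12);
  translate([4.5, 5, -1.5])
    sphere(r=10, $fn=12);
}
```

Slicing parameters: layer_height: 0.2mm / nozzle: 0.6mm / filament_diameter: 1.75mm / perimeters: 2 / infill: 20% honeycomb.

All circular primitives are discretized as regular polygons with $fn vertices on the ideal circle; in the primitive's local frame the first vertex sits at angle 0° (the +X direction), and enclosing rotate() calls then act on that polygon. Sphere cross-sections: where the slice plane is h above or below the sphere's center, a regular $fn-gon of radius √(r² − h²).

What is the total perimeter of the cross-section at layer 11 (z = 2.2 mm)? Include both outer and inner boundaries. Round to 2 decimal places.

84.65 mm

At z = 2.2 mm: the r=12 cylinder gives a regular 12-gon of circumradius 12 (constant along its height) (perimeter = 2·12·12.000·sin(180°/12) = 74.54 mm); the sphere at (4.5, 5): section is a regular 12-gon, circumradius = √(r²−h²) = √(10²−3.7²) = 9.290 (perimeter = 2·12·9.290·sin(180°/12) = 57.71 mm); After the difference (first − rest): starting from the r=12 cylinder, the r=10 sphere at (4.5, 5) partially overlaps it — only the 196.56 mm² overlap (of its 258.93 mm²) is removed, clipping the outline — boundary = 84.65 mm. Overall, the cross-section is a single solid region. Total boundary length (outer) = 84.65 mm.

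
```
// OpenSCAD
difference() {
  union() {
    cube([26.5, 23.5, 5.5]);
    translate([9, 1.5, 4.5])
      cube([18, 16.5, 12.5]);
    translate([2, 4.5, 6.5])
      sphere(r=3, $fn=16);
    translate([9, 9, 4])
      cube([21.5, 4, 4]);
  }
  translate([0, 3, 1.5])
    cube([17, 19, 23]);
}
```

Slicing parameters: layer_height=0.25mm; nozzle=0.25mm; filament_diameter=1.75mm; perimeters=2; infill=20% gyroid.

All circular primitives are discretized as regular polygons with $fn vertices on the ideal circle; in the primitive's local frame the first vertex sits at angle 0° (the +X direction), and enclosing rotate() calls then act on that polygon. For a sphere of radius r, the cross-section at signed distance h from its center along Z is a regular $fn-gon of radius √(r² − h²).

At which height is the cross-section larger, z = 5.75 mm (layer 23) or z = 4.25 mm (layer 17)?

layer 17 (z = 4.25 mm)

Layer 23 (z = 5.75): the cube is absent (z outside [0, 5.5]); the 18×16.5 cube at (9, 1.5) contributes its full rectangle (area 297.00 mm²); the sphere at (2, 4.5): section is a regular 16-gon, circumradius = √(r²−h²) = √(3²−0.75²) = 2.905 (area = (16/2)·2.905²·sin(360°/16) = 25.83 mm²); the cube at (9, 9) is present — its section is the full 21.5×4 rectangle (area 86.00 mm²); Merging all regions: the regions partially overlap — summed areas 408.83 mm² minus the doubly-counted overlap 72.00 mm² gives 336.83 mm² — area = 336.83 mm²; the cube at (0, 3) (footprint 17×19) is included at this height (area 323.00 mm²); Taking the first minus the rest: starting from that combined region (336.83 mm²), the 17×19 cube at (0, 3) partially overlaps it — only the 138.78 mm² overlap (of its 323.00 mm²) is removed, clipping the outline — area = 198.05 mm². So its area = 198.05 mm². Layer 17 (z = 4.25): the cube (footprint 26.5×23.5) is included at this height (area 622.75 mm²); the cube at (9, 1.5) is absent (z outside [4.5, 17]); the sphere at (2, 4.5): section is a regular 16-gon, circumradius = √(r²−h²) = √(3²−2.25²) = 1.984 (area = (16/2)·1.984²·sin(360°/16) = 12.05 mm²); the cube at (9, 9) (footprint 21.5×4) is included at this height (area 86.00 mm²); Taking the union: the regions partially overlap — summed areas 720.80 mm² minus the doubly-counted overlap 82.05 mm² gives 638.75 mm² — area = 638.75 mm²; the cube at (0, 3) (footprint 17×19) is included at this height (area 323.00 mm²); After the difference (first − rest): starting from the result so far (638.75 mm²), the 17×19 cube at (0, 3) lies inside it touching the edge (removes its full 323.00 mm²) — area = 315.75 mm². So its area = 315.75 mm². Layer 17 is larger (315.75 vs 198.05 mm²).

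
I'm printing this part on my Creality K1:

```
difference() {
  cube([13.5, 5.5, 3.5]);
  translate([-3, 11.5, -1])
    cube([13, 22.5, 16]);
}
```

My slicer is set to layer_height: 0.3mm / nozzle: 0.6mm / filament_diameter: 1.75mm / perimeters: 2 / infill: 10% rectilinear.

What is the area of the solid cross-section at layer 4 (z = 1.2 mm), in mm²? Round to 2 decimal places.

74.25 mm²

At z = 1.2 mm: the cube is present — its section is the full 13.5×5.5 rectangle (area 74.25 mm²); the 13×22.5 cube at (-3, 11.5) contributes its full rectangle (area 292.50 mm²); After the difference (first − rest): starting from the 13.5×5.5 cube (74.25 mm²), the 13×22.5 cube at (-3, 11.5) misses the remaining region (no effect) — area = 74.25 mm². Overall, the cross-section is a single solid region. Net area = 74.25 mm².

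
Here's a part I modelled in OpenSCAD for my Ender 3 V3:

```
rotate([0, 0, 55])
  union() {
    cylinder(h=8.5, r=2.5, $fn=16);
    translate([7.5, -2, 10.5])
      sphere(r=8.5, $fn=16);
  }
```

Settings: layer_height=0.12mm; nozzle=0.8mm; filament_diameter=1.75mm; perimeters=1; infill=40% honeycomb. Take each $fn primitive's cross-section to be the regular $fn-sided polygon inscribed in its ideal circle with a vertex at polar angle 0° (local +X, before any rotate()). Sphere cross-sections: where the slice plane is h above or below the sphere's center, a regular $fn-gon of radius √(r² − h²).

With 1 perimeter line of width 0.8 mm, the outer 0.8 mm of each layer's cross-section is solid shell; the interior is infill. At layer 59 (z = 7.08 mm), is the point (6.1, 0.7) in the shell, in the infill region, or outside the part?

At z = 7.08 mm: the cylinder: section is a regular 16-gon, circumradius r=2.5; the r=8.5 sphere at (7.5, -2) contributes a regular 16-gon of circumradius √(8.5²−3.42²) = 7.782; Merging all regions: the regions partially overlap (shared area 8.55 mm²), so overlapping operands fuse into one piece — 1 connected region; (rotated 55° about Z; rotation is an isometry so areas/perimeters/island counts are preserved). Overall, the cross-section is a single solid region. Undo the 55° rotation: the query point maps to (4.072, -4.595) in the un-rotated model frame. The nearest boundary edge runs (2.00, -7.50)→(0.31, -4.98); distance from the point to it = 3.34 mm. The point is inside the cross-section and 3.34 mm from the nearest boundary — more than the 0.8 mm shell width (1 × 0.8), so it's in the infill interior.

infill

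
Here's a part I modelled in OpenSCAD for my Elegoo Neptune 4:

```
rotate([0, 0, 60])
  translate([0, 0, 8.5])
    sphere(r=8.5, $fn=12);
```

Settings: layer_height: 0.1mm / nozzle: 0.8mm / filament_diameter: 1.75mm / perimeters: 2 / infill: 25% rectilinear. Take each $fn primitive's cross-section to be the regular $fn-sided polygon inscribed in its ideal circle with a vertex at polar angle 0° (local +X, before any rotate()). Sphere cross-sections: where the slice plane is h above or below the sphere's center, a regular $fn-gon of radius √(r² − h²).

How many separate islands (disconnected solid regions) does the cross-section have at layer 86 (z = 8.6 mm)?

1

At z = 8.6 mm: the r=8.5 sphere slices to a regular 12-gon of circumradius 8.499 (√(r²−h²) with h=0.1 from center); (rotated 60° about Z; rotation is an isometry so areas/perimeters/island counts are preserved). Overall, the cross-section is a single solid region. Island count = 1.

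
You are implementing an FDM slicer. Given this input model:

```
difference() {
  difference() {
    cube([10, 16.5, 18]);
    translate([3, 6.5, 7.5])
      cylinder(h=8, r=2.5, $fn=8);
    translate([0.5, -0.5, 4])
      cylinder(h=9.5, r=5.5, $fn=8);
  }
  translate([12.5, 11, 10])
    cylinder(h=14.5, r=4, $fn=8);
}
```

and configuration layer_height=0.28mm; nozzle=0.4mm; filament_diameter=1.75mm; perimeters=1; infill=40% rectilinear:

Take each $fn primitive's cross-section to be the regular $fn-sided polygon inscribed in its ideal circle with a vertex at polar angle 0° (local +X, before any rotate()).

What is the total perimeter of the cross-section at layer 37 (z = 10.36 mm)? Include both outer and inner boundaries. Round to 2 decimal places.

67.05 mm

At z = 10.36 mm: the cube is present — its section is the full 10×16.5 rectangle (perimeter 53.00 mm); the r=2.5 cylinder at (3, 6.5) gives a regular 8-gon of circumradius 2.5 (constant along its height) (perimeter = 2·8·2.500·sin(180°/8) = 15.31 mm); the r=5.5 cylinder at (0.5, -0.5) contributes a regular 8-gon of circumradius 5.5 (perimeter = 2·8·5.500·sin(180°/8) = 33.68 mm); Subtracting the remaining from the first: starting from the 10×16.5 cube, the r=2.5 cylinder at (3, 6.5) lies wholly inside it (removes its full 17.68 mm² and its 15.31 mm outline becomes a hole wall); the r=5.5 cylinder at (0.5, -0.5) partially overlaps it — only the 21.14 mm² overlap (of its 85.56 mm²) is removed, clipping the outline — boundary (outer + 1 inner loop) = 66.14 mm; the r=4 cylinder at (12.5, 11) contributes a regular 8-gon of circumradius 4 (perimeter = 2·8·4.000·sin(180°/8) = 24.49 mm); Subtracting the remaining from the first: starting from that combined region, the r=4 cylinder at (12.5, 11) partially overlaps it — only the 5.22 mm² overlap (of its 45.25 mm²) is removed, clipping the outline — boundary (outer + 1 inner loop) = 67.05 mm. Overall, the cross-section is one region with 1 hole. Total boundary length (outer + inner) = 67.05 mm.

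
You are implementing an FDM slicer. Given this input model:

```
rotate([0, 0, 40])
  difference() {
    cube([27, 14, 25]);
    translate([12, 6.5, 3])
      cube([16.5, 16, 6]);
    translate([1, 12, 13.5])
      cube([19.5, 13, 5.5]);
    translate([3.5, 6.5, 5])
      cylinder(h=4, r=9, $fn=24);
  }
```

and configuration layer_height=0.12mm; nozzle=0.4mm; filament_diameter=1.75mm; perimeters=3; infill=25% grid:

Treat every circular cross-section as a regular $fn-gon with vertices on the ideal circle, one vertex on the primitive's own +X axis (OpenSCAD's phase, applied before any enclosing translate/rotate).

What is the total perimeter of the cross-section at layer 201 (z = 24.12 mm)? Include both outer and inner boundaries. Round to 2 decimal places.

At z = 24.12 mm: the cube (footprint 27×14) is included at this height (perimeter 82.00 mm); the cube at (12, 6.5) does not reach this height (z outside [3, 9]); the cube at (1, 12) is not intersected at this z (z outside [13.5, 19]); the cylinder at (3.5, 6.5) is absent (z outside [5, 9]); Subtracting the remaining from the first: none of the subtracted shapes is present at this height, so the 27×14 cube is unchanged — boundary = 82.00 mm; (whole slice rotated 40° about Z — lengths, areas and connectivity unchanged). Overall, the cross-section is a single solid region. Total boundary length (outer) = 82.00 mm.

82.00 mm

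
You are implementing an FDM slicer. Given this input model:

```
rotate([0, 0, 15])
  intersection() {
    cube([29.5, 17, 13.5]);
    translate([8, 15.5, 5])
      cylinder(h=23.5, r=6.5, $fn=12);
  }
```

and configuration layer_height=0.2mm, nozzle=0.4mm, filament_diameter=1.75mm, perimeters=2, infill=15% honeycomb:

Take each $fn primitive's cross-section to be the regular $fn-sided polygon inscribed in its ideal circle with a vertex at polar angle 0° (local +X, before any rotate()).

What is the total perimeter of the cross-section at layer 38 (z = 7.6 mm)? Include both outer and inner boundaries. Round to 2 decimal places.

At z = 7.6 mm: the cube is present — its section is the full 29.5×17 rectangle (perimeter 93.00 mm); the cylinder at (8, 15.5): section is a regular 12-gon, circumradius r=6.5 (perimeter = 2·12·6.500·sin(180°/12) = 40.38 mm); Taking the intersection: the r=6.5 cylinder at (8, 15.5) partially overlaps the 29.5×17 cube; clipping to the common part keeps 82.27 mm² — boundary = 35.49 mm; (whole slice rotated 15° about Z — lengths, areas and connectivity unchanged). Overall, the cross-section is a single solid region. Total boundary length (outer) = 35.49 mm.

35.49 mm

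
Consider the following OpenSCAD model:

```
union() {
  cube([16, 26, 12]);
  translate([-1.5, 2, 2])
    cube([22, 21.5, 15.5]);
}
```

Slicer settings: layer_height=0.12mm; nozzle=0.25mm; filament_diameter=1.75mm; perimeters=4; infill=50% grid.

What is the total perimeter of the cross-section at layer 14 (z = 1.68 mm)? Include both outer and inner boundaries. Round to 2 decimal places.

At z = 1.68 mm: the 16×26 cube contributes its full rectangle (perimeter 84.00 mm); the cube at (-1.5, 2) is absent (z outside [2, 17.5]); Merging all regions: only the 16×26 cube is present, so the union is just that shape — boundary = 84.00 mm. Overall, the cross-section is a single solid region. Total boundary length (outer) = 84.00 mm.

84.00 mm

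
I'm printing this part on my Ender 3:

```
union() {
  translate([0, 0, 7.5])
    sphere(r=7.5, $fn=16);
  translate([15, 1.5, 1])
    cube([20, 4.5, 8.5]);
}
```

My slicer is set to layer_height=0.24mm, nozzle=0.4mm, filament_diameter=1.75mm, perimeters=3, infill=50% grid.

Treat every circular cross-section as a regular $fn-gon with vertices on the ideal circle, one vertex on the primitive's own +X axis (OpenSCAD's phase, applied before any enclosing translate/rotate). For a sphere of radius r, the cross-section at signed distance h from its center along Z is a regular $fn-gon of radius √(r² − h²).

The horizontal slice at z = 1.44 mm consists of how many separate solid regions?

2

At z = 1.44 mm: the r=7.5 sphere contributes a regular 16-gon of circumradius √(7.5²−6.06²) = 4.419; the cube at (15, 1.5) (footprint 20×4.5) is included at this height; Taking the union: the 2 present regions are separate (no shared area or edge), so areas and boundary lengths simply add and each stays a separate island — 2 connected regions. The result has 2 disconnected regions.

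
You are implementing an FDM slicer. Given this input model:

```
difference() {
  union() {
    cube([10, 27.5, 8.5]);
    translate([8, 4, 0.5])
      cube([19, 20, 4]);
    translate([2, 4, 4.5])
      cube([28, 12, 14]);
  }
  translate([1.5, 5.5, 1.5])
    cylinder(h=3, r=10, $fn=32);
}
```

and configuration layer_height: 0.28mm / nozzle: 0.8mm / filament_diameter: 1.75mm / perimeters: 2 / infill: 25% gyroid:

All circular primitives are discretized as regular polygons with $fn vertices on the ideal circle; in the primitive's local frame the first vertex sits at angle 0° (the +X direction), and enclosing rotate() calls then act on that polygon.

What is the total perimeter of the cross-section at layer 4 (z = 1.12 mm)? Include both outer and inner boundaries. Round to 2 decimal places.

At z = 1.12 mm: the cube is present — its section is the full 10×27.5 rectangle (perimeter 75.00 mm); the 19×20 cube at (8, 4) contributes its full rectangle (perimeter 78.00 mm); the cube at (2, 4) does not reach this height (z outside [4.5, 18.5]); Taking the union: the regions partially overlap (shared area 40.00 mm²), so the edge portions inside another operand are dropped and the merged outline is re-measured after clipping — boundary = 109.00 mm; the cylinder at (1.5, 5.5) is not intersected at this z (z outside [1.5, 4.5]); Taking the first minus the rest: none of the subtracted shapes is present at this height, so the result so far is unchanged — boundary = 109.00 mm. Overall, the cross-section is a single solid region. Total boundary length (outer) = 109.00 mm.

109.00 mm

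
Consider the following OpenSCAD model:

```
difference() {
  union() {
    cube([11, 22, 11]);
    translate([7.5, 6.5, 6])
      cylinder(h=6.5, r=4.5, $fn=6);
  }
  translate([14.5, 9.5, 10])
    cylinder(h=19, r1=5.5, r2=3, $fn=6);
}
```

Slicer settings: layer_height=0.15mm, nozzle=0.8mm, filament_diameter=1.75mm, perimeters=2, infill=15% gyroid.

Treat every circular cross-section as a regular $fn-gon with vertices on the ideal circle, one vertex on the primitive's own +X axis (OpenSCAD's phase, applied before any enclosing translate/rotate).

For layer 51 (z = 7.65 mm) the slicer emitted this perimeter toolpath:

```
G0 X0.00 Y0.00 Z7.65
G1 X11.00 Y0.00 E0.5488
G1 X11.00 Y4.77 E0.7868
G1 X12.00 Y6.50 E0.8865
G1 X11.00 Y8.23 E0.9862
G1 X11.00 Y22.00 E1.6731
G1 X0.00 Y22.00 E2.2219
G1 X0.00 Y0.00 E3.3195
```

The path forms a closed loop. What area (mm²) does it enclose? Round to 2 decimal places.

Apply the shoelace formula to the sequence of (X, Y) vertices; enclosed area = 243.73 mm².

243.73 mm²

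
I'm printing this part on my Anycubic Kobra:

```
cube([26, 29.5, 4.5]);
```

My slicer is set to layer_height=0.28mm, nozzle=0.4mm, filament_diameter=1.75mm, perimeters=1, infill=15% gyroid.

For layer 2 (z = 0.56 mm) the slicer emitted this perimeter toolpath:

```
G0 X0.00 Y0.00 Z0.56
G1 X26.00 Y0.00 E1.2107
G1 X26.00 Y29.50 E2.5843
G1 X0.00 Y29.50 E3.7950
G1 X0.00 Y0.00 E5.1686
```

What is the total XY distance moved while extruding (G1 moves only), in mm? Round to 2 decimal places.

111.00 mm

Sum the Euclidean lengths of each G1 segment: total = 111.00 mm.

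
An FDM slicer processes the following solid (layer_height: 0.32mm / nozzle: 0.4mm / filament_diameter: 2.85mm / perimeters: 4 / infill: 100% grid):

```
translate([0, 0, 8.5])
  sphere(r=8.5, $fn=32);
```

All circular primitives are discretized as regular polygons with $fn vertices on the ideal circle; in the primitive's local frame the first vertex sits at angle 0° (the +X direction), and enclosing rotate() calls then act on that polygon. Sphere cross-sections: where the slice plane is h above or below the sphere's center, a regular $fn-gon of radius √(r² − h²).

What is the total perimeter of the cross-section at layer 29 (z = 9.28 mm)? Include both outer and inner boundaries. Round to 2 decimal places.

At z = 9.28 mm: the r=8.5 sphere contributes a regular 32-gon of circumradius √(8.5²−0.78²) = 8.464 (perimeter = 2·32·8.464·sin(180°/32) = 53.10 mm). Overall, the cross-section is a single solid region. Total boundary length (outer) = 53.10 mm.

53.10 mm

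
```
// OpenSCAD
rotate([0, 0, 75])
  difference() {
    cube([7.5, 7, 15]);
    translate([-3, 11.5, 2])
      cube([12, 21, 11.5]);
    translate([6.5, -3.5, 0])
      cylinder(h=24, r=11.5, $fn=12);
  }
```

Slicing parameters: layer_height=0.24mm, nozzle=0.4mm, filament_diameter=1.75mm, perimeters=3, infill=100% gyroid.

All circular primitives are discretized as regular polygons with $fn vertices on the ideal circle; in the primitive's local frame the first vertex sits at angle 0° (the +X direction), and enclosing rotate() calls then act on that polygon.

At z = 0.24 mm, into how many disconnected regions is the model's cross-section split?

1

At z = 0.24 mm: the cube (footprint 7.5×7) is included at this height; the cube at (-3, 11.5) is not intersected at this z (z outside [2, 13.5]); the cylinder at (6.5, -3.5): section is a regular 12-gon, circumradius r=11.5; After the difference (first − rest): starting from the 7.5×7 cube, the r=11.5 cylinder at (6.5, -3.5) partially overlaps it — only the 51.27 mm² overlap (of its 396.75 mm²) is removed, clipping the outline — 1 connected region; (rotated 75° about Z; rotation is an isometry so areas/perimeters/island counts are preserved). The result has 1 disconnected region.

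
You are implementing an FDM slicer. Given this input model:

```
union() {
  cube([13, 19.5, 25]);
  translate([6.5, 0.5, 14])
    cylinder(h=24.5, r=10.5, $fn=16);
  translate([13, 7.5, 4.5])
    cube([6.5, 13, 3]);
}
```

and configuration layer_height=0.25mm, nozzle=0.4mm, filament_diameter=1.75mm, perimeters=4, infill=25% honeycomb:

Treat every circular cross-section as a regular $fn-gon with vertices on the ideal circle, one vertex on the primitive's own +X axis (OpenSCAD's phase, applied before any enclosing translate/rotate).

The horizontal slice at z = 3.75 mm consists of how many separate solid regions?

1

At z = 3.75 mm: the cube (footprint 13×19.5) is included at this height; the cylinder at (6.5, 0.5) is absent (z outside [14, 38.5]); the cube at (13, 7.5) is absent (z outside [4.5, 7.5]); Merging all regions: only the 13×19.5 cube is present, so the union is just that shape — 1 connected region. The result has 1 disconnected region.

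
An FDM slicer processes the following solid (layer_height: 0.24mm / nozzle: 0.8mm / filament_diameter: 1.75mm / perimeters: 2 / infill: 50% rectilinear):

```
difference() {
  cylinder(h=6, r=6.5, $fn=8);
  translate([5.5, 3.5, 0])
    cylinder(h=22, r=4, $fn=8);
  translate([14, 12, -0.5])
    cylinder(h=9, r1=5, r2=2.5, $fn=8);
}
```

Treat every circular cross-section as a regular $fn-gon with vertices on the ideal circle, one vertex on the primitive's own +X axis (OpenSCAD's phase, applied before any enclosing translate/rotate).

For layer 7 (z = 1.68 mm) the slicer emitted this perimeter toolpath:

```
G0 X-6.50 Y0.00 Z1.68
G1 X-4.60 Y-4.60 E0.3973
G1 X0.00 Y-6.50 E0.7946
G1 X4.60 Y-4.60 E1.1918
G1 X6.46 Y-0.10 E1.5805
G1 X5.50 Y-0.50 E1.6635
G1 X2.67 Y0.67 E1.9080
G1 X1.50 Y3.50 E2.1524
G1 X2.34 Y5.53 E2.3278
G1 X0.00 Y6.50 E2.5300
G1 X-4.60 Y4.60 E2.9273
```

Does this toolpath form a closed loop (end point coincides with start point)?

no

Start point (G0): (-6.50, 0.00). End point (last G1): the path does not return to the start — open.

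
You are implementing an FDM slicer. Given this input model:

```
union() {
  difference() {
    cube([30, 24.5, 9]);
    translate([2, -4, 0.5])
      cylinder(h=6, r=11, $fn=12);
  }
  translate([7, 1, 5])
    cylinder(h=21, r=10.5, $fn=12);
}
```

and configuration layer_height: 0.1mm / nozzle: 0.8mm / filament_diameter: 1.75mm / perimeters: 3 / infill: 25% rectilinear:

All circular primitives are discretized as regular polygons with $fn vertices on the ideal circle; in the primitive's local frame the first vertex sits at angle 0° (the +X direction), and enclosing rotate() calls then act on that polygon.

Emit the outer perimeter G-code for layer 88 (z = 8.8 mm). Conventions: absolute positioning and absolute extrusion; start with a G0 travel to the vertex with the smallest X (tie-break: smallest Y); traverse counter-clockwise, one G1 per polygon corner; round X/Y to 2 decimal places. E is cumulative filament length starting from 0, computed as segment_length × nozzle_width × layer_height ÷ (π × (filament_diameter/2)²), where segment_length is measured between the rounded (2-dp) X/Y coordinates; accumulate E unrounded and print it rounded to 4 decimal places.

G0 X-3.50 Y1.00 Z8.80
G1 X-2.09 Y-4.25 E0.1808
G1 X1.75 Y-8.09 E0.3614
G1 X7.00 Y-9.50 E0.5422
G1 X12.25 Y-8.09 E0.7230
G1 X16.09 Y-4.25 E0.9037
G1 X17.23 Y0.00 E1.0500
G1 X30.00 Y0.00 E1.4747
G1 X30.00 Y24.50 E2.2896
G1 X0.00 Y24.50 E3.2874
G1 X0.00 Y8.34 E3.8249
G1 X-2.09 Y6.25 E3.9232
G1 X-3.50 Y1.00 E4.1040

At z = 8.8 mm: the cube is present — its section is the full 30×24.5 rectangle; the cylinder at (2, -4) does not reach this height (z outside [0.5, 6.5]); Subtracting the remaining from the first: none of the subtracted shapes is present at this height, so the 30×24.5 cube is unchanged — 1 connected region; the r=10.5 cylinder at (7, 1) gives a regular 12-gon of circumradius 10.5 (constant along its height); Taking the union: the regions partially overlap (shared area 165.87 mm²), so overlapping operands fuse into one piece — 1 connected region. The outline is a single polygon with 12 vertices. Extrusion per mm of travel: 0.8 × 0.1 / (π × 0.875²) = 0.033260. Accumulating E over each segment gives final E = 4.1040.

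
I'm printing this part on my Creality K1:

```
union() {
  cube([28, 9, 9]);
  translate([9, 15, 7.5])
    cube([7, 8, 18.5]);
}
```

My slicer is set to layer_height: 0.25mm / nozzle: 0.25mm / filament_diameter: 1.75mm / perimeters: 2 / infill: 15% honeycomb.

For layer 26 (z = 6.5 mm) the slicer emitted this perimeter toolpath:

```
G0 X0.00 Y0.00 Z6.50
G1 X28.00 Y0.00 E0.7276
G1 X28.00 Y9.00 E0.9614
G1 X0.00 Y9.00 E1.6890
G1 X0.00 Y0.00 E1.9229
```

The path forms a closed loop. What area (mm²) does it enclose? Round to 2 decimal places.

252.00 mm²

Apply the shoelace formula to the sequence of (X, Y) vertices; enclosed area = 252.00 mm².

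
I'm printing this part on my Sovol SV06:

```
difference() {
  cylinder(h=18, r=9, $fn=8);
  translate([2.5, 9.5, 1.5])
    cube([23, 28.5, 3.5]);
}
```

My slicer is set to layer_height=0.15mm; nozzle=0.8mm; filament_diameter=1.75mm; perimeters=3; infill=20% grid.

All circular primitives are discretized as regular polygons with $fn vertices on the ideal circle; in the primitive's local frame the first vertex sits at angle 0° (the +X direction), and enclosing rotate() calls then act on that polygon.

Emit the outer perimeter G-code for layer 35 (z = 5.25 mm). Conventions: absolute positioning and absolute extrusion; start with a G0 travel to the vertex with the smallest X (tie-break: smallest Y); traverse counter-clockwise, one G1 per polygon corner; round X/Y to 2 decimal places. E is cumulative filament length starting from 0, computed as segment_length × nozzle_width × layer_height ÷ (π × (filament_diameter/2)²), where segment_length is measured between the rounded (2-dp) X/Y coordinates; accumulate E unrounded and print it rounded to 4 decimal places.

At z = 5.25 mm: the r=9 cylinder contributes a regular 8-gon of circumradius 9; the cube at (2.5, 9.5) is not intersected at this z (z outside [1.5, 5]); Subtracting the remaining from the first: none of the subtracted shapes is present at this height, so the r=9 cylinder is unchanged — 1 connected region. The outline is a single polygon with 8 vertices. Extrusion per mm of travel: 0.8 × 0.15 / (π × 0.875²) = 0.049890. Accumulating E over each segment gives final E = 2.7484.

G0 X-9.00 Y0.00 Z5.25
G1 X-6.36 Y-6.36 E0.3436
G1 X0.00 Y-9.00 E0.6871
G1 X6.36 Y-6.36 E1.0307
G1 X9.00 Y0.00 E1.3742
G1 X6.36 Y6.36 E1.7178
G1 X0.00 Y9.00 E2.0613
G1 X-6.36 Y6.36 E2.4049
G1 X-9.00 Y0.00 E2.7484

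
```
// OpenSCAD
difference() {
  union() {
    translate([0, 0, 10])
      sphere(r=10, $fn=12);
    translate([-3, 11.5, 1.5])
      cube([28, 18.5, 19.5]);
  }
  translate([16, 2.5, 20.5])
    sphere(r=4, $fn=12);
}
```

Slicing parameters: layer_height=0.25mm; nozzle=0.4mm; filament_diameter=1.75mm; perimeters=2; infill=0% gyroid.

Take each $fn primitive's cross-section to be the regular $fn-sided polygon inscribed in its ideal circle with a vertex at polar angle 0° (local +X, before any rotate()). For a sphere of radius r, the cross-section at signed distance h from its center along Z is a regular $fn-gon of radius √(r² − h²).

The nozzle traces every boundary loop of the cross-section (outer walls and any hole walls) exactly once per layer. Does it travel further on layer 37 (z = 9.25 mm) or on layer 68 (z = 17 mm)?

Layer 37 (z = 9.25): the sphere: section is a regular 12-gon, circumradius = √(r²−h²) = √(10²−0.75²) = 9.972 (perimeter = 2·12·9.972·sin(180°/12) = 61.94 mm); the 28×18.5 cube at (-3, 11.5) contributes its full rectangle (perimeter 93.00 mm); Combining (union): the 2 present regions are separate (no shared area or edge), so areas and boundary lengths simply add and each stays a separate island — boundary = 154.94 mm; the sphere at (16, 2.5) does not reach this height (|z−center|=11.250 > r=4); After the difference (first − rest): none of the subtracted shapes is present at this height, so the result so far is unchanged — boundary = 154.94 mm. So its perimeter = 154.94 mm. Layer 68 (z = 17): the sphere: section is a regular 12-gon, circumradius = √(r²−h²) = √(10²−7²) = 7.141 (perimeter = 2·12·7.141·sin(180°/12) = 44.36 mm); the 28×18.5 cube at (-3, 11.5) contributes its full rectangle (perimeter 93.00 mm); Merging all regions: the 2 present regions are separate (no shared area or edge), so areas and boundary lengths simply add and each stays a separate island — boundary = 137.36 mm; the r=4 sphere at (16, 2.5) slices to a regular 12-gon of circumradius 1.936 (√(r²−h²) with h=3.5 from center) (perimeter = 2·12·1.936·sin(180°/12) = 12.03 mm); After the difference (first − rest): starting from the result so far, the r=4 sphere at (16, 2.5) misses the remaining region (no effect) — boundary = 137.36 mm. So its perimeter = 137.36 mm. Layer 37 is larger (154.94 vs 137.36 mm).

layer 37 (z = 9.25 mm)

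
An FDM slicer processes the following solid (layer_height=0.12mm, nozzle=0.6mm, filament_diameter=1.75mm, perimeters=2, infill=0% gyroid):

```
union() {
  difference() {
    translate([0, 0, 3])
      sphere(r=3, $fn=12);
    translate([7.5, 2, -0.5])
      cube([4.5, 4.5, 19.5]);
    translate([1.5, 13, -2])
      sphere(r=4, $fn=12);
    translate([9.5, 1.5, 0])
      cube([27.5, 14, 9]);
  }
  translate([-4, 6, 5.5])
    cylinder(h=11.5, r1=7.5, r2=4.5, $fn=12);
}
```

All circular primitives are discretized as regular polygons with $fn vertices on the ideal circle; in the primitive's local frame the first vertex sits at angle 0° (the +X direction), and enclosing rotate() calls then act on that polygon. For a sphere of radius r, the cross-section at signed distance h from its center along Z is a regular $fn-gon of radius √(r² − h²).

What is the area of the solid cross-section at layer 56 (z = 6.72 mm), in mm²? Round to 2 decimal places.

154.73 mm²

At z = 6.72 mm: the sphere is not intersected at this z (|z−center|=3.720 > r=3); the cube at (7.5, 2) (footprint 4.5×4.5) is included at this height (area 20.25 mm²); the sphere at (1.5, 13) is absent (|z−center|=8.720 > r=4); the 27.5×14 cube at (9.5, 1.5) contributes its full rectangle (area 385.00 mm²); Subtracting the remaining from the first: the first operand is absent here, so nothing remains; the cone at (-4, 6): at t=0.106 of its height the radius interpolates to r₁+(r₂−r₁)t = 7.182, giving a regular 12-gon of that circumradius (area = (12/2)·7.182²·sin(360°/12) = 154.73 mm²); Merging all regions: only the cone at (-4, 6) is present, so the union is just that shape — area = 154.73 mm². Overall, the cross-section is a single solid region. Net area = 154.73 mm².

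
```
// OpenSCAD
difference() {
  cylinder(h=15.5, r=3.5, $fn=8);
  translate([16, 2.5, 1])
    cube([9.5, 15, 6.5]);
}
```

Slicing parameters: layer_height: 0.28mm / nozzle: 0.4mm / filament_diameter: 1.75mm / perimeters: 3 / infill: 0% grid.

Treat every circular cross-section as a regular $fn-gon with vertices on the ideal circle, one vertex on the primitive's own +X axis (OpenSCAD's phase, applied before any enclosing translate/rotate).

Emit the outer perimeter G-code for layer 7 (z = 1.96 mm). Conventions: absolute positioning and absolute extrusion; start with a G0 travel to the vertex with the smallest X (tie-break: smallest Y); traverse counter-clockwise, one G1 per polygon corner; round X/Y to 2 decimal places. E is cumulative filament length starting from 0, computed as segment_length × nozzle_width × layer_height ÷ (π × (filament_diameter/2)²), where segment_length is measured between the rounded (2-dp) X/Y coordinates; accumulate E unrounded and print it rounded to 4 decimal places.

G0 X-3.50 Y0.00 Z1.96
G1 X-2.47 Y-2.47 E0.1246
G1 X0.00 Y-3.50 E0.2492
G1 X2.47 Y-2.47 E0.3738
G1 X3.50 Y0.00 E0.4985
G1 X2.47 Y2.47 E0.6231
G1 X0.00 Y3.50 E0.7477
G1 X-2.47 Y2.47 E0.8723
G1 X-3.50 Y0.00 E0.9969

At z = 1.96 mm: the cylinder: section is a regular 8-gon, circumradius r=3.5; the 9.5×15 cube at (16, 2.5) contributes its full rectangle; Subtracting the remaining from the first: starting from the r=3.5 cylinder, the 9.5×15 cube at (16, 2.5) misses the remaining region (no effect) — 1 connected region. The outline is a single polygon with 8 vertices. Extrusion per mm of travel: 0.4 × 0.28 / (π × 0.875²) = 0.046564. Accumulating E over each segment gives final E = 0.9969.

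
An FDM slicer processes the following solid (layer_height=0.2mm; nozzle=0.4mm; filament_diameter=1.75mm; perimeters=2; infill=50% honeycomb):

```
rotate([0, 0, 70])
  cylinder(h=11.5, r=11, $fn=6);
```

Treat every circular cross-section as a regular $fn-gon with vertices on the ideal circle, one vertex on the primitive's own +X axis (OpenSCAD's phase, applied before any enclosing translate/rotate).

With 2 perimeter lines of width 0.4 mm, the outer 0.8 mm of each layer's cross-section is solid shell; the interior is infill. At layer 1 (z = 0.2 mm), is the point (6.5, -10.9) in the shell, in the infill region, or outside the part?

outside

At z = 0.2 mm: the r=11 cylinder gives a regular 6-gon of circumradius 11 (constant along its height); (whole slice rotated 70° about Z — lengths, areas and connectivity unchanged). Overall, the cross-section is a single solid region. Undo the 70° rotation: the query point maps to (-8.020, -9.836) in the un-rotated model frame. The nearest boundary edge runs (-11.00, 0.00)→(-5.50, -9.53); distance from the point to it = 2.34 mm. The point is not inside any of the regions above, so it lies outside the cross-section (2.34 mm from the nearest boundary).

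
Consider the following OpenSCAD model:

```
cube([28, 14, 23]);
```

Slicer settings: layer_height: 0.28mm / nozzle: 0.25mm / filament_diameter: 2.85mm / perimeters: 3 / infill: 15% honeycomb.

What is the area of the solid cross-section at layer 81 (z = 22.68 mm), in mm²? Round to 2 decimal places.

At z = 22.68 mm: the cube is present — its section is the full 28×14 rectangle (area 392.00 mm²). Overall, the cross-section is a single solid region. Net area = 392.00 mm².

392.00 mm²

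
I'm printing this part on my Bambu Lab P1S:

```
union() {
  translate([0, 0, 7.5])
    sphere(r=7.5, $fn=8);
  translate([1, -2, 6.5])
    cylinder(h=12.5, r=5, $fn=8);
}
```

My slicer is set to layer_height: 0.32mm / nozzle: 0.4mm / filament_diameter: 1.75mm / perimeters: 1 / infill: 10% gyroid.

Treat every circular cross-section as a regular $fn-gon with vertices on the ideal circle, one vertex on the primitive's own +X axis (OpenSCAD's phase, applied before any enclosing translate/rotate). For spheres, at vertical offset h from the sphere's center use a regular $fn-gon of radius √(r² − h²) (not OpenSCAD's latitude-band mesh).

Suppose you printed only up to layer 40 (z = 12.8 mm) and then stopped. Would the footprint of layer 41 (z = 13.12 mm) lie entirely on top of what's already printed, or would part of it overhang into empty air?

Compare the two slices. At z = 12.8: the r=7.5 sphere contributes a regular 8-gon of circumradius √(7.5²−5.3²) = 5.307 (area = (8/2)·5.307²·sin(360°/8) = 79.65 mm²); the cylinder at (1, -2): section is a regular 8-gon, circumradius r=5 (area = (8/2)·5.000²·sin(360°/8) = 70.71 mm²); Taking the union: the regions partially overlap — summed areas 150.36 mm² minus the doubly-counted overlap 53.32 mm² gives 97.04 mm² — area = 97.04 mm². At z = 13.12: the r=7.5 sphere contributes a regular 8-gon of circumradius √(7.5²−5.62²) = 4.966 (area = (8/2)·4.966²·sin(360°/8) = 69.76 mm²); the cylinder at (1, -2): section is a regular 8-gon, circumradius r=5 (area = (8/2)·5.000²·sin(360°/8) = 70.71 mm²); Combining (union): the regions partially overlap — summed areas 140.48 mm² minus the doubly-counted overlap 49.42 mm² gives 91.05 mm² — area = 91.05 mm². Checking containment: the cross-section at z = 13.12 is a subset of the cross-section at z = 12.8.

entirely on top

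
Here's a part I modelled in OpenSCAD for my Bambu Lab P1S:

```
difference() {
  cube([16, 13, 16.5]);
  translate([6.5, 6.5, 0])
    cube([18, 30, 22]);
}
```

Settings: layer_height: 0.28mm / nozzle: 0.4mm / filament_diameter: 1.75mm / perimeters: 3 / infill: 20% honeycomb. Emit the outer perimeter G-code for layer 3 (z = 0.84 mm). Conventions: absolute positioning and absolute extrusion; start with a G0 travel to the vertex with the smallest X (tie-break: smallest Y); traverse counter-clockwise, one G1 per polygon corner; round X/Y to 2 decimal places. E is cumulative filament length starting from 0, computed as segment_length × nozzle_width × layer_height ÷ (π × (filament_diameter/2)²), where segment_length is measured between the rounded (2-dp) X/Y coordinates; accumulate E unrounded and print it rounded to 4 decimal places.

G0 X0.00 Y0.00 Z0.84
G1 X16.00 Y0.00 E0.7450
G1 X16.00 Y6.50 E1.0477
G1 X6.50 Y6.50 E1.4901
G1 X6.50 Y13.00 E1.7927
G1 X0.00 Y13.00 E2.0954
G1 X0.00 Y0.00 E2.7007

At z = 0.84 mm: the cube (footprint 16×13) is included at this height; the cube at (6.5, 6.5) is present — its section is the full 18×30 rectangle; Subtracting the remaining from the first: starting from the 16×13 cube, the 18×30 cube at (6.5, 6.5) partially overlaps it — only the 61.75 mm² overlap (of its 540.00 mm²) is removed, clipping the outline — 1 connected region. The outline is a single polygon with 6 vertices. Extrusion per mm of travel: 0.4 × 0.28 / (π × 0.875²) = 0.046564. Accumulating E over each segment gives final E = 2.7007.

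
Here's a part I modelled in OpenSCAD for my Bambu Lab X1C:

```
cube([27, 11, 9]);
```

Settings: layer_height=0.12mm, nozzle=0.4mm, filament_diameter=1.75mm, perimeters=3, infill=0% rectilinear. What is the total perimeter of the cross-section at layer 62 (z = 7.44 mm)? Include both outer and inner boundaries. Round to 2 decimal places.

76.00 mm

At z = 7.44 mm: the cube (footprint 27×11) is included at this height (perimeter 76.00 mm). Overall, the cross-section is a single solid region. Total boundary length (outer) = 76.00 mm.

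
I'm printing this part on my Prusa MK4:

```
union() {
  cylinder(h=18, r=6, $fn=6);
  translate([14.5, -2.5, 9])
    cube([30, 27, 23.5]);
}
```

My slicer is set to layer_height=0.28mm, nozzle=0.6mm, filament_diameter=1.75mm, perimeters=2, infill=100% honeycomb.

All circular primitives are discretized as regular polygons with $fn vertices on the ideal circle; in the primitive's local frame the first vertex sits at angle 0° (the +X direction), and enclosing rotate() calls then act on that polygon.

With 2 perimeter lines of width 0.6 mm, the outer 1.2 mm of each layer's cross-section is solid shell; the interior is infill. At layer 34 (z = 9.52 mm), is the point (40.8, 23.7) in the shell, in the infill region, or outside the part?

shell

At z = 9.52 mm: the r=6 cylinder gives a regular 6-gon of circumradius 6 (constant along its height); the 30×27 cube at (14.5, -2.5) contributes its full rectangle; Taking the union: the 2 present regions are separate (no shared area or edge), so areas and boundary lengths simply add and each stays a separate island — 2 connected regions. Overall, the cross-section has 2 separate islands. The nearest boundary edge runs (14.50, 24.50)→(44.50, 24.50); distance from the point to it = 0.80 mm. (Shell/infill is judged within the island containing the point — the largest one.) The point is inside the cross-section, 0.80 mm from the nearest boundary — within the 1.2 mm shell band (2 × 0.6).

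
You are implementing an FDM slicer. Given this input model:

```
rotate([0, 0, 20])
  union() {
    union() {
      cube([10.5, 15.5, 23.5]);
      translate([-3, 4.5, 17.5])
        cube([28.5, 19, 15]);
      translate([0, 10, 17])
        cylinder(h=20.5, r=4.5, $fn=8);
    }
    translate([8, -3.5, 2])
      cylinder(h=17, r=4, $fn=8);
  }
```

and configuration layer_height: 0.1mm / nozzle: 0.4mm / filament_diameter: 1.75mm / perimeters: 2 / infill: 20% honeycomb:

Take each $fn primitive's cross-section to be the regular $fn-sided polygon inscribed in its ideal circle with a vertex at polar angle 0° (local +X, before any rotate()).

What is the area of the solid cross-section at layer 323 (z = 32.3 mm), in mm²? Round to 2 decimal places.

546.87 mm²

At z = 32.3 mm: the cube does not reach this height (z outside [0, 23.5]); the cube at (-3, 4.5) (footprint 28.5×19) is included at this height (area 541.50 mm²); the r=4.5 cylinder at (0, 10) contributes a regular 8-gon of circumradius 4.5 (area = (8/2)·4.500²·sin(360°/8) = 57.28 mm²); Combining (union): the regions partially overlap — summed areas 598.78 mm² minus the doubly-counted overlap 51.91 mm² gives 546.87 mm² — area = 546.87 mm²; the cylinder at (8, -3.5) is not intersected at this z (z outside [2, 19]); Combining (union): only that combined region is present, so the union is just that shape — area = 546.87 mm²; (whole slice rotated 20° about Z — lengths, areas and connectivity unchanged). Overall, the cross-section is a single solid region. Net area = 546.87 mm².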